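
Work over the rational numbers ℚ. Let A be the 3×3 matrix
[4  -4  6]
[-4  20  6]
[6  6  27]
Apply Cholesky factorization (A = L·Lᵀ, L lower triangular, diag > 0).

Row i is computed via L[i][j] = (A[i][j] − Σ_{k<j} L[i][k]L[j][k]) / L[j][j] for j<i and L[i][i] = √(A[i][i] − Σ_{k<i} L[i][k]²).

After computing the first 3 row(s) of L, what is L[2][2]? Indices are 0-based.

L[2][2] = 3

Step 1: L[0][0] = √(4) = 2.
  L[1][0] = (-4) / L[0][0] = -2.
Step 2: L[1][1] = √(16) = 4.
  L[2][0] = (6) / L[0][0] = 3.
  L[2][1] = (12) / L[1][1] = 3.
Step 3: L[2][2] = √(9) = 3.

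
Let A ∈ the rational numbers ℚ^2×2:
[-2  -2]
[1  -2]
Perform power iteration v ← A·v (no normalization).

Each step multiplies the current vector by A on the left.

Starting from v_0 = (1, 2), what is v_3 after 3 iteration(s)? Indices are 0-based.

v_0 = (1, 2).
v_1 = A·v_0 = (-6, -3).
v_2 = A·v_1 = (18, 0).
v_3 = A·v_2 = (-36, 18).

v_3 = (-36, 18)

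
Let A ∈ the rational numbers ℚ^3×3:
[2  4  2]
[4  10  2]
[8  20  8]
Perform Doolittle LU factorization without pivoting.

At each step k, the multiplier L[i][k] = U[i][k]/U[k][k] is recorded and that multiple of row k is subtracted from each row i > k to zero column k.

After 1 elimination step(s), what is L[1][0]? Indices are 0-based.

L[1][0] = 2

k=0: U[0][0]=2
  eliminate (1,0): mult=2, new row 1: (0, 2, -2); set L[1][0]=2
  eliminate (2,0): mult=4, new row 2: (0, 4, 0); set L[2][0]=4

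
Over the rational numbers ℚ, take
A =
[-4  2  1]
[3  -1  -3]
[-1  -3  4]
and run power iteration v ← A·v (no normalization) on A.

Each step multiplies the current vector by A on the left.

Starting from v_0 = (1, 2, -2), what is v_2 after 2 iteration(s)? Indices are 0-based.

v_2 = (7, 32, -79)

v_0 = (1, 2, -2).
v_1 = A·v_0 = (-2, 7, -15).
v_2 = A·v_1 = (7, 32, -79).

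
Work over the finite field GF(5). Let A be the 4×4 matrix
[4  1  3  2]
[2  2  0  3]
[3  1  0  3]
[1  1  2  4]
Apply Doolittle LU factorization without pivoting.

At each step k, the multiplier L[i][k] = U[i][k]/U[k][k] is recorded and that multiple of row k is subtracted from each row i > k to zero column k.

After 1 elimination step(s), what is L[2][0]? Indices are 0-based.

L[2][0] = 2

k=0: U[0][0]=4
  eliminate (1,0): mult=3, new row 1: (0, 4, 1, 2); set L[1][0]=3
  eliminate (2,0): mult=2, new row 2: (0, 4, 4, 4); set L[2][0]=2
  eliminate (3,0): mult=4, new row 3: (0, 2, 0, 1); set L[3][0]=4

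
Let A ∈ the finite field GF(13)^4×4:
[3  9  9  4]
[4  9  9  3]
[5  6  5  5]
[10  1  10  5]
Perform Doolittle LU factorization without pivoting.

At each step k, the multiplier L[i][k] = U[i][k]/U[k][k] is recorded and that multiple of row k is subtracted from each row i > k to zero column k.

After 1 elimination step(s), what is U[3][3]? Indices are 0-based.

U[3][3] = 9

[col 0] pivot 3
  R1 -= 10*R0 → (0, 10, 10, 2)  (L[1][0] := 10)
  R2 -= 6*R0 → (0, 4, 3, 7)  (L[2][0] := 6)
  R3 -= 12*R0 → (0, 10, 6, 9)  (L[3][0] := 12)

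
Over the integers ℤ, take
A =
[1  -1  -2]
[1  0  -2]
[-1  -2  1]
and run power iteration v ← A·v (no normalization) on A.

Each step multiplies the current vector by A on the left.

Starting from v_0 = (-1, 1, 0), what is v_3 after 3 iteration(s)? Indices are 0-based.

v_0 = (-1, 1, 0).
v_1 = A·v_0 = (-2, -1, -1).
v_2 = A·v_1 = (1, 0, 3).
v_3 = A·v_2 = (-5, -5, 2).

v_3 = (-5, -5, 2)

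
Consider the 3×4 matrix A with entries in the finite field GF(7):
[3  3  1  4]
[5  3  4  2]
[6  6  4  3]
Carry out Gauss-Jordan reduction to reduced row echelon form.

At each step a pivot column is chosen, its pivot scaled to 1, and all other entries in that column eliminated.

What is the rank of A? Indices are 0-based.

step 1: normalize row 0 (÷3) = (1, 1, 5, 6)
  row 1: subtract 5×row0 = (0, 5, 0, 0)
  row 2: subtract 6×row0 = (0, 0, 2, 2)
step 2: normalize row 1 (÷5) = (0, 1, 0, 0)
  row 0: subtract 1×row1 = (1, 0, 5, 6)
step 3: normalize row 2 (÷2) = (0, 0, 1, 1)
  row 0: subtract 5×row2 = (1, 0, 0, 1)

rank = 3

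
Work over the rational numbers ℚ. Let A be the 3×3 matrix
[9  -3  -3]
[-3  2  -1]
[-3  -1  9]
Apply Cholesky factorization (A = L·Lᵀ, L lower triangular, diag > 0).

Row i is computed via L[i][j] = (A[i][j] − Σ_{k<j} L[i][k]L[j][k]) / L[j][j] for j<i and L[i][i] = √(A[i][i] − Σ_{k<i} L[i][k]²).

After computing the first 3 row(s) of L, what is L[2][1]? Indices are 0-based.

Step 1: L[0][0] = √(9) = 3.
  L[1][0] = (-3) / L[0][0] = -1.
Step 2: L[1][1] = √(1) = 1.
  L[2][0] = (-3) / L[0][0] = -1.
  L[2][1] = (-2) / L[1][1] = -2.
Step 3: L[2][2] = √(4) = 2.

L[2][1] = -2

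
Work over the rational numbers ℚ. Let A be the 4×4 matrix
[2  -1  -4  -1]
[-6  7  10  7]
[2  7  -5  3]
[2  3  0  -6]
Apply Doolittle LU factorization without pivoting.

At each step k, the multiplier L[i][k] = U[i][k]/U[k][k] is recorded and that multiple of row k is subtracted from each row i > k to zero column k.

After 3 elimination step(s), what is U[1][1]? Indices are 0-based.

Step 1: pivot at (0,0) is 2.
  row1 ← row1 − (-3)·row0  ⇒  L[1][0]=-3, U row1=(0, 4, -2, 4)
  row2 ← row2 − (1)·row0  ⇒  L[2][0]=1, U row2=(0, 8, -1, 4)
  row3 ← row3 − (1)·row0  ⇒  L[3][0]=1, U row3=(0, 4, 4, -5)
Step 2: pivot at (1,1) is 4.
  row2 ← row2 − (2)·row1  ⇒  L[2][1]=2, U row2=(0, 0, 3, -4)
  row3 ← row3 − (1)·row1  ⇒  L[3][1]=1, U row3=(0, 0, 6, -9)
Step 3: pivot at (2,2) is 3.
  row3 ← row3 − (2)·row2  ⇒  L[3][2]=2, U row3=(0, 0, 0, -1)

U[1][1] = 4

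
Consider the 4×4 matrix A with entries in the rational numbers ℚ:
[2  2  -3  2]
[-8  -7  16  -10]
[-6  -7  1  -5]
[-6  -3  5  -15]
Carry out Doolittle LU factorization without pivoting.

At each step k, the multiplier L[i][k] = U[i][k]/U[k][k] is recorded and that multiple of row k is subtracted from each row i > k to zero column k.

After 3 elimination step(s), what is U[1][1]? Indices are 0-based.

U[1][1] = 1

Step 1: pivot at (0,0) is 2.
  row1 ← row1 − (-4)·row0  ⇒  L[1][0]=-4, U row1=(0, 1, 4, -2)
  row2 ← row2 − (-3)·row0  ⇒  L[2][0]=-3, U row2=(0, -1, -8, 1)
  row3 ← row3 − (-3)·row0  ⇒  L[3][0]=-3, U row3=(0, 3, -4, -9)
Step 2: pivot at (1,1) is 1.
  row2 ← row2 − (-1)·row1  ⇒  L[2][1]=-1, U row2=(0, 0, -4, -1)
  row3 ← row3 − (3)·row1  ⇒  L[3][1]=3, U row3=(0, 0, -16, -3)
Step 3: pivot at (2,2) is -4.
  row3 ← row3 − (4)·row2  ⇒  L[3][2]=4, U row3=(0, 0, 0, 1)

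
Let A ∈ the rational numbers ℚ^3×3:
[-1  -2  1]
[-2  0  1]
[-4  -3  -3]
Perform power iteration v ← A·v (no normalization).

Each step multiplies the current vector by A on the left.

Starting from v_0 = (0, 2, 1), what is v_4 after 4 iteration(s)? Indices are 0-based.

v_4 = (-221, -167, -155)

v_0 = (0, 2, 1).
v_1 = A·v_0 = (-3, 1, -9).
v_2 = A·v_1 = (-8, -3, 36).
v_3 = A·v_2 = (50, 52, -67).
v_4 = A·v_3 = (-221, -167, -155).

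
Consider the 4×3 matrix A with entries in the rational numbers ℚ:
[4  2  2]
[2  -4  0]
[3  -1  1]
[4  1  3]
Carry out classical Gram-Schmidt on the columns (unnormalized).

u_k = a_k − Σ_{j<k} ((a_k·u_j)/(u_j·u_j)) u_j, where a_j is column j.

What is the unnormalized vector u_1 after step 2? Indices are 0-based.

u_1 = (86/45, -182/45, -16/15, 41/45)

Step 1: u_0 = a_0 = (4, 2, 3, 4).
Step 2: u_1 = a_1 − (1/45)·u_0 = (86/45, -182/45, -16/15, 41/45).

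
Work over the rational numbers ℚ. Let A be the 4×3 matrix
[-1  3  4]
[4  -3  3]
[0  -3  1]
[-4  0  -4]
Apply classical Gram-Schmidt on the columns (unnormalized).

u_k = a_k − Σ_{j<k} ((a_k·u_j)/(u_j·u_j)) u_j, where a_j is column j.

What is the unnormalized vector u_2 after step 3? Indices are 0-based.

Step 1: u_0 = a_0 = (-1, 4, 0, -4).
Step 2: u_1 = a_1 − (-5/11)·u_0 = (28/11, -13/11, -3, -20/11).
Step 3: u_2 = a_2 − (8/11)·u_0 − (20/37)·u_1 = (124/37, 27/37, 97/37, -4/37).

u_2 = (124/37, 27/37, 97/37, -4/37)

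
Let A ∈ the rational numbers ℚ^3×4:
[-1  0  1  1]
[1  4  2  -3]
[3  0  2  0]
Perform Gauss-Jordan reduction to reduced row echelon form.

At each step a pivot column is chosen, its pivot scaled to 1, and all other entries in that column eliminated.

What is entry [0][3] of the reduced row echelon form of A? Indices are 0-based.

M[0][3] = -2/5

[1] R0 /= -1  ⇒  (1, 0, -1, -1)
     R1 -= 1·R0  ⇒  (0, 4, 3, -2)
     R2 -= 3·R0  ⇒  (0, 0, 5, 3)
[2] R1 /= 4  ⇒  (0, 1, 3/4, -1/2)
[3] R2 /= 5  ⇒  (0, 0, 1, 3/5)
     R0 -= -1·R2  ⇒  (1, 0, 0, -2/5)
     R1 -= 3/4·R2  ⇒  (0, 1, 0, -19/20)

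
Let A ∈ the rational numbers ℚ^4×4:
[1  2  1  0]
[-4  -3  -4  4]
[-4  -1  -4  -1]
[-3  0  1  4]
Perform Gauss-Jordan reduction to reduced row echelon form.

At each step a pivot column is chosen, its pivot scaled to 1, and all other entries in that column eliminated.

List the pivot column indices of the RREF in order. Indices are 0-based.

pivot columns: 0, 1, 2, 3

[1] R0 /= 1  ⇒  (1, 2, 1, 0)
     R1 -= -4·R0  ⇒  (0, 5, 0, 4)
     R2 -= -4·R0  ⇒  (0, 7, 0, -1)
     R3 -= -3·R0  ⇒  (0, 6, 4, 4)
[2] R1 /= 5  ⇒  (0, 1, 0, 4/5)
     R0 -= 2·R1  ⇒  (1, 0, 1, -8/5)
     R2 -= 7·R1  ⇒  (0, 0, 0, -33/5)
     R3 -= 6·R1  ⇒  (0, 0, 4, -4/5)
[3] R2 <-> R3
[3] R2 /= 4  ⇒  (0, 0, 1, -1/5)
     R0 -= 1·R2  ⇒  (1, 0, 0, -7/5)
[4] R3 /= -33/5  ⇒  (0, 0, 0, 1)
     R0 -= -7/5·R3  ⇒  (1, 0, 0, 0)
     R1 -= 4/5·R3  ⇒  (0, 1, 0, 0)
     R2 -= -1/5·R3  ⇒  (0, 0, 1, 0)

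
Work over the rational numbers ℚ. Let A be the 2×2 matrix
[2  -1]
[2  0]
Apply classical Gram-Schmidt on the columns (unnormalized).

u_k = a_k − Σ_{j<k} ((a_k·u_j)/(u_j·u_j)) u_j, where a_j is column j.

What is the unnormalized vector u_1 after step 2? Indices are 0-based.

Step 1: u_0 = a_0 = (2, 2).
Step 2: u_1 = a_1 − (-1/4)·u_0 = (-1/2, 1/2).

u_1 = (-1/2, 1/2)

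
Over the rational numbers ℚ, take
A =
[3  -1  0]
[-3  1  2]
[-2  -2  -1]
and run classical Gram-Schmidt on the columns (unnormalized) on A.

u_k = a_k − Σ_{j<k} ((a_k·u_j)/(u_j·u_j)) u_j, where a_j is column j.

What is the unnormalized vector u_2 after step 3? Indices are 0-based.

u_2 = (1, 1, 0)

Step 1: u_0 = a_0 = (3, -3, -2).
Step 2: u_1 = a_1 − (-1/11)·u_0 = (-8/11, 8/11, -24/11).
Step 3: u_2 = a_2 − (-2/11)·u_0 − (5/8)·u_1 = (1, 1, 0).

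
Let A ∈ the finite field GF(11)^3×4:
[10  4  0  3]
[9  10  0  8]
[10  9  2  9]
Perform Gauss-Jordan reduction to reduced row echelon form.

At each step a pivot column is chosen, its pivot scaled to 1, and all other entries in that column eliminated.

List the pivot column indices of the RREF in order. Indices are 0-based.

step 1: normalize row 0 (÷10) = (1, 7, 0, 8)
  row 1: subtract 9×row0 = (0, 2, 0, 2)
  row 2: subtract 10×row0 = (0, 5, 2, 6)
step 2: normalize row 1 (÷2) = (0, 1, 0, 1)
  row 0: subtract 7×row1 = (1, 0, 0, 1)
  row 2: subtract 5×row1 = (0, 0, 2, 1)
step 3: normalize row 2 (÷2) = (0, 0, 1, 6)

pivot columns: 0, 1, 2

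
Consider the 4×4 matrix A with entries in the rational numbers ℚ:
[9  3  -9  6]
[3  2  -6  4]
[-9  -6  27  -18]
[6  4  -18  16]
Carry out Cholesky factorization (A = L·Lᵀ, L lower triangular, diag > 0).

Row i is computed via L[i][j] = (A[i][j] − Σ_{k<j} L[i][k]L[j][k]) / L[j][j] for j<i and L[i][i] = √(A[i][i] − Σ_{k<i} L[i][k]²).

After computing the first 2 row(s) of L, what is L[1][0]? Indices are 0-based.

Step 1: L[0][0] = √(9) = 3.
  L[1][0] = (3) / L[0][0] = 1.
Step 2: L[1][1] = √(1) = 1.

L[1][0] = 1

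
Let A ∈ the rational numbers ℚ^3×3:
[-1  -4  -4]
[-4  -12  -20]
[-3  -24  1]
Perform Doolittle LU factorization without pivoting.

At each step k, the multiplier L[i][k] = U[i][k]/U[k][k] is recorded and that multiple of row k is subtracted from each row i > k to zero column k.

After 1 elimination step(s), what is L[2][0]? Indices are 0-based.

[col 0] pivot -1
  R1 -= 4*R0 → (0, 4, -4)  (L[1][0] := 4)
  R2 -= 3*R0 → (0, -12, 13)  (L[2][0] := 3)

L[2][0] = 3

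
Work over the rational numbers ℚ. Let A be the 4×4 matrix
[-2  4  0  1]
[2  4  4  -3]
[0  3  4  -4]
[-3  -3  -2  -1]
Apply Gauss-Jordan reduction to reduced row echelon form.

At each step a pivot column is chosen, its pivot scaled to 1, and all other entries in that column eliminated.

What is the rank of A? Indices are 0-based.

step 1: normalize row 0 (÷-2) = (1, -2, 0, -1/2)
  row 1: subtract 2×row0 = (0, 8, 4, -2)
  row 3: subtract -3×row0 = (0, -9, -2, -5/2)
step 2: normalize row 1 (÷8) = (0, 1, 1/2, -1/4)
  row 0: subtract -2×row1 = (1, 0, 1, -1)
  row 2: subtract 3×row1 = (0, 0, 5/2, -13/4)
  row 3: subtract -9×row1 = (0, 0, 5/2, -19/4)
step 3: normalize row 2 (÷5/2) = (0, 0, 1, -13/10)
  row 0: subtract 1×row2 = (1, 0, 0, 3/10)
  row 1: subtract 1/2×row2 = (0, 1, 0, 2/5)
  row 3: subtract 5/2×row2 = (0, 0, 0, -3/2)
step 4: normalize row 3 (÷-3/2) = (0, 0, 0, 1)
  row 0: subtract 3/10×row3 = (1, 0, 0, 0)
  row 1: subtract 2/5×row3 = (0, 1, 0, 0)
  row 2: subtract -13/10×row3 = (0, 0, 1, 0)

rank = 4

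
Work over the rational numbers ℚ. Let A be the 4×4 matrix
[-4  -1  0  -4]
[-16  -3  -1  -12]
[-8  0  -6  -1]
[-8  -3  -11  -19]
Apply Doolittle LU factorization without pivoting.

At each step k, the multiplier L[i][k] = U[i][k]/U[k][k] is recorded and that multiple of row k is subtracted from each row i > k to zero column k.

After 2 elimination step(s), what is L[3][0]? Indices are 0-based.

L[3][0] = 2

[col 0] pivot -4
  R1 -= 4*R0 → (0, 1, -1, 4)  (L[1][0] := 4)
  R2 -= 2*R0 → (0, 2, -6, 7)  (L[2][0] := 2)
  R3 -= 2*R0 → (0, -1, -11, -11)  (L[3][0] := 2)
[col 1] pivot 1
  R2 -= 2*R1 → (0, 0, -4, -1)  (L[2][1] := 2)
  R3 -= -1*R1 → (0, 0, -12, -7)  (L[3][1] := -1)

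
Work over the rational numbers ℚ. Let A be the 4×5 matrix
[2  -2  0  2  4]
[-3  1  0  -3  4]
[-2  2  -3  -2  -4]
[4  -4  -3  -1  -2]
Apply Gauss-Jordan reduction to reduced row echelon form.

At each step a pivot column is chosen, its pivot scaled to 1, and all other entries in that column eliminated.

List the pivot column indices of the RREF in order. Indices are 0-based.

pivot(0,0)=2: scale R0 → (1, -1, 0, 1, 2)
  clear (1,0): R1 −= (-3)R0 → (0, -2, 0, 0, 10)
  clear (2,0): R2 −= (-2)R0 → (0, 0, -3, 0, 0)
  clear (3,0): R3 −= (4)R0 → (0, 0, -3, -5, -10)
pivot(1,1)=-2: scale R1 → (0, 1, 0, 0, -5)
  clear (0,1): R0 −= (-1)R1 → (1, 0, 0, 1, -3)
pivot(2,2)=-3: scale R2 → (0, 0, 1, 0, 0)
  clear (3,2): R3 −= (-3)R2 → (0, 0, 0, -5, -10)
pivot(3,3)=-5: scale R3 → (0, 0, 0, 1, 2)
  clear (0,3): R0 −= (1)R3 → (1, 0, 0, 0, -5)

pivot columns: 0, 1, 2, 3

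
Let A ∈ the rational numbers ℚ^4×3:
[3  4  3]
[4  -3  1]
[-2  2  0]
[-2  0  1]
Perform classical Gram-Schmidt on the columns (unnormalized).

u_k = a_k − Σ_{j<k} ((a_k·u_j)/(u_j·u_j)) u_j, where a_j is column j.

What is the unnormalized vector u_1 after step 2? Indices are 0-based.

u_1 = (48/11, -83/33, 58/33, -8/33)

Step 1: u_0 = a_0 = (3, 4, -2, -2).
Step 2: u_1 = a_1 − (-4/33)·u_0 = (48/11, -83/33, 58/33, -8/33).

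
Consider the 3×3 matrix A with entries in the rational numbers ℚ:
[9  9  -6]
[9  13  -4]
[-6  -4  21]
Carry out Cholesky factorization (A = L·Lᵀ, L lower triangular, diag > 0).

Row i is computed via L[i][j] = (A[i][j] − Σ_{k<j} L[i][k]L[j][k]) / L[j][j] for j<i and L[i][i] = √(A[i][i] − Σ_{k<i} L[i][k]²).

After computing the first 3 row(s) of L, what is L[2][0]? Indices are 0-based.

L[2][0] = -2

Step 1: L[0][0] = √(9) = 3.
  L[1][0] = (9) / L[0][0] = 3.
Step 2: L[1][1] = √(4) = 2.
  L[2][0] = (-6) / L[0][0] = -2.
  L[2][1] = (2) / L[1][1] = 1.
Step 3: L[2][2] = √(16) = 4.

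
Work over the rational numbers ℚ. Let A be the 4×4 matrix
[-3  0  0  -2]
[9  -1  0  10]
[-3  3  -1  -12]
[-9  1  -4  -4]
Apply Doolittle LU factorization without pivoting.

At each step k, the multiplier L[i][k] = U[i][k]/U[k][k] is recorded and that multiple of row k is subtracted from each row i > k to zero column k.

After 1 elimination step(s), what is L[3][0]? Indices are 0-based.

L[3][0] = 3

Step 1: pivot at (0,0) is -3.
  row1 ← row1 − (-3)·row0  ⇒  L[1][0]=-3, U row1=(0, -1, 0, 4)
  row2 ← row2 − (1)·row0  ⇒  L[2][0]=1, U row2=(0, 3, -1, -10)
  row3 ← row3 − (3)·row0  ⇒  L[3][0]=3, U row3=(0, 1, -4, 2)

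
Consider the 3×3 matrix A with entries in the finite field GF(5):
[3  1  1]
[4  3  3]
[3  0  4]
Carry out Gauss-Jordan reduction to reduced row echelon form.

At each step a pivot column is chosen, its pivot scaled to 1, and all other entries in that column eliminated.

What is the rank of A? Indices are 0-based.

step 1: normalize row 0 (÷3) = (1, 2, 2)
  row 1: subtract 4×row0 = (0, 0, 0)
  row 2: subtract 3×row0 = (0, 4, 3)
step 2: exchange rows 1,2
step 2: normalize row 1 (÷4) = (0, 1, 2)
  row 0: subtract 2×row1 = (1, 0, 3)
skip col 2 (zero from row 2)

rank = 2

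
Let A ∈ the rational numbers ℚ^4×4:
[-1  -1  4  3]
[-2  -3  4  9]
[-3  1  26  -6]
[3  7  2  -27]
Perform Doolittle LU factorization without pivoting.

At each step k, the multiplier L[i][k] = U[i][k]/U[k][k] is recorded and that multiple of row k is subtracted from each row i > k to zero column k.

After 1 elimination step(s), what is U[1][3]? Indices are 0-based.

k=0: U[0][0]=-1
  eliminate (1,0): mult=2, new row 1: (0, -1, -4, 3); set L[1][0]=2
  eliminate (2,0): mult=3, new row 2: (0, 4, 14, -15); set L[2][0]=3
  eliminate (3,0): mult=-3, new row 3: (0, 4, 14, -18); set L[3][0]=-3

U[1][3] = 3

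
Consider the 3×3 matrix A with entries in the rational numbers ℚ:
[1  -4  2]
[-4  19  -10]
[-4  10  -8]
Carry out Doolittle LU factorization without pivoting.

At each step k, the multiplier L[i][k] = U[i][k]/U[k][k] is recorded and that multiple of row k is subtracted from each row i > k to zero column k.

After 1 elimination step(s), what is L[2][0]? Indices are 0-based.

[col 0] pivot 1
  R1 -= -4*R0 → (0, 3, -2)  (L[1][0] := -4)
  R2 -= -4*R0 → (0, -6, 0)  (L[2][0] := -4)

L[2][0] = -4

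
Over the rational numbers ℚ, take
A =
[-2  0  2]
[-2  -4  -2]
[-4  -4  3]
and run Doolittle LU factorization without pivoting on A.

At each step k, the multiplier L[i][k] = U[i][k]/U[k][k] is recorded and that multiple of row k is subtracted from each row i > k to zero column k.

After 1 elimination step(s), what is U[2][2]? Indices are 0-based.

U[2][2] = -1

Step 1: pivot at (0,0) is -2.
  row1 ← row1 − (1)·row0  ⇒  L[1][0]=1, U row1=(0, -4, -4)
  row2 ← row2 − (2)·row0  ⇒  L[2][0]=2, U row2=(0, -4, -1)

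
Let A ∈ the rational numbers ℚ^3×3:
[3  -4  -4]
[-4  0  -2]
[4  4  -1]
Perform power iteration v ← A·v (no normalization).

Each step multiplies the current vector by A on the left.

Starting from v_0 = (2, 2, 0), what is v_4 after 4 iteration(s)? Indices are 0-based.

v_4 = (330, -440, 2072)

v_0 = (2, 2, 0).
v_1 = A·v_0 = (-2, -8, 16).
v_2 = A·v_1 = (-38, -24, -56).
v_3 = A·v_2 = (206, 264, -192).
v_4 = A·v_3 = (330, -440, 2072).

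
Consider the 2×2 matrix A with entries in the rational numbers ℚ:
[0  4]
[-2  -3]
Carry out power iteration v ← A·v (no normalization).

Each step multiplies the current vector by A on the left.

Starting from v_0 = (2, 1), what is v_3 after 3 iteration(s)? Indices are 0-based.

v_0 = (2, 1).
v_1 = A·v_0 = (4, -7).
v_2 = A·v_1 = (-28, 13).
v_3 = A·v_2 = (52, 17).

v_3 = (52, 17)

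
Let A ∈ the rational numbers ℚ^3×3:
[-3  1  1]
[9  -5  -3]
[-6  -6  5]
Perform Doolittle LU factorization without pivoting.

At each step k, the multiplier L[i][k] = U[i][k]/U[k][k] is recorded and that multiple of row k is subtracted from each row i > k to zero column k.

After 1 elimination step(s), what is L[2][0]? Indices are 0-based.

L[2][0] = 2

[col 0] pivot -3
  R1 -= -3*R0 → (0, -2, 0)  (L[1][0] := -3)
  R2 -= 2*R0 → (0, -8, 3)  (L[2][0] := 2)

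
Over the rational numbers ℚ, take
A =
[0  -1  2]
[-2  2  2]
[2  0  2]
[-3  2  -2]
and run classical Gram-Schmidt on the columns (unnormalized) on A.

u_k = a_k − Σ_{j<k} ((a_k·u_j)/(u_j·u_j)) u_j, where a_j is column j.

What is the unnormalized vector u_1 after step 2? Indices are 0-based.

Step 1: u_0 = a_0 = (0, -2, 2, -3).
Step 2: u_1 = a_1 − (-10/17)·u_0 = (-1, 14/17, 20/17, 4/17).

u_1 = (-1, 14/17, 20/17, 4/17)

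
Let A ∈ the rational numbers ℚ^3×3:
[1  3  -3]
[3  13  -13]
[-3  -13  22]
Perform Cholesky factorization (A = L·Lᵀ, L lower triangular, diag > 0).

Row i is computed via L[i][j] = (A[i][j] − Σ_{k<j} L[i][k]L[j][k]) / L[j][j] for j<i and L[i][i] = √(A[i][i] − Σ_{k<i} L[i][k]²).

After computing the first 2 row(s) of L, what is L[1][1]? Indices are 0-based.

Step 1: L[0][0] = √(1) = 1.
  L[1][0] = (3) / L[0][0] = 3.
Step 2: L[1][1] = √(4) = 2.

L[1][1] = 2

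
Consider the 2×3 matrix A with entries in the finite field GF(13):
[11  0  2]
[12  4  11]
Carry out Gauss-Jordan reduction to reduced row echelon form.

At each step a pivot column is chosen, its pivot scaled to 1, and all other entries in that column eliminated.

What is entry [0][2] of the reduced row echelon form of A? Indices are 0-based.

M[0][2] = 12

step 1: normalize row 0 (÷11) = (1, 0, 12)
  row 1: subtract 12×row0 = (0, 4, 10)
step 2: normalize row 1 (÷4) = (0, 1, 9)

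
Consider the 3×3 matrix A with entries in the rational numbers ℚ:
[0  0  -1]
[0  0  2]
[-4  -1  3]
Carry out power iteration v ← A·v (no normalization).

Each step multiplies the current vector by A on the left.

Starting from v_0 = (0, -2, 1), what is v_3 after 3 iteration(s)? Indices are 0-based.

v_0 = (0, -2, 1).
v_1 = A·v_0 = (-1, 2, 5).
v_2 = A·v_1 = (-5, 10, 17).
v_3 = A·v_2 = (-17, 34, 61).

v_3 = (-17, 34, 61)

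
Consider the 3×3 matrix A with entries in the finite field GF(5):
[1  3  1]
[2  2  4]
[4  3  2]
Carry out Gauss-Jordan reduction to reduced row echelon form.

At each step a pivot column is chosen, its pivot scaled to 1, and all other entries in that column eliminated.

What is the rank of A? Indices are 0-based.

step 1: normalize row 0 (÷1) = (1, 3, 1)
  row 1: subtract 2×row0 = (0, 1, 2)
  row 2: subtract 4×row0 = (0, 1, 3)
step 2: normalize row 1 (÷1) = (0, 1, 2)
  row 0: subtract 3×row1 = (1, 0, 0)
  row 2: subtract 1×row1 = (0, 0, 1)
step 3: normalize row 2 (÷1) = (0, 0, 1)
  row 1: subtract 2×row2 = (0, 1, 0)

rank = 3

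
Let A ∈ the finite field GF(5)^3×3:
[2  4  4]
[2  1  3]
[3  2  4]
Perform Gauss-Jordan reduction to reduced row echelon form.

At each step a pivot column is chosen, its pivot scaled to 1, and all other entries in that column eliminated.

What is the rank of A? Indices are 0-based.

rank = 3

pivot(0,0)=2: scale R0 → (1, 2, 2)
  clear (1,0): R1 −= (2)R0 → (0, 2, 4)
  clear (2,0): R2 −= (3)R0 → (0, 1, 3)
pivot(1,1)=2: scale R1 → (0, 1, 2)
  clear (0,1): R0 −= (2)R1 → (1, 0, 3)
  clear (2,1): R2 −= (1)R1 → (0, 0, 1)
pivot(2,2)=1: scale R2 → (0, 0, 1)
  clear (0,2): R0 −= (3)R2 → (1, 0, 0)
  clear (1,2): R1 −= (2)R2 → (0, 1, 0)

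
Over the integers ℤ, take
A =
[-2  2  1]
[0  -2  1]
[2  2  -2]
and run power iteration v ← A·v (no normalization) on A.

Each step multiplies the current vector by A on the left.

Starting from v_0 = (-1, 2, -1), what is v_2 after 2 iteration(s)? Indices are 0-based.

v_2 = (-16, 14, -8)

v_0 = (-1, 2, -1).
v_1 = A·v_0 = (5, -5, 4).
v_2 = A·v_1 = (-16, 14, -8).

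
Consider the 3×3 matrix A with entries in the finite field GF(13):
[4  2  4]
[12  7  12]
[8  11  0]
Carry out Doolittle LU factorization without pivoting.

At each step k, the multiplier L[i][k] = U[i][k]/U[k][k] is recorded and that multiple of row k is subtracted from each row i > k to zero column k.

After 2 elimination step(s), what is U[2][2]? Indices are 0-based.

[col 0] pivot 4
  R1 -= 3*R0 → (0, 1, 0)  (L[1][0] := 3)
  R2 -= 2*R0 → (0, 7, 5)  (L[2][0] := 2)
[col 1] pivot 1
  R2 -= 7*R1 → (0, 0, 5)  (L[2][1] := 7)

U[2][2] = 5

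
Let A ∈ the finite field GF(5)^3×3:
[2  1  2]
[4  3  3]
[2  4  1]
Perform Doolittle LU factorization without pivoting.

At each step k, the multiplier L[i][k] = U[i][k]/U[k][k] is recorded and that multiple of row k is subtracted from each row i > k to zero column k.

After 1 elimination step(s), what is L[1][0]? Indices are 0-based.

Step 1: pivot at (0,0) is 2.
  row1 ← row1 − (2)·row0  ⇒  L[1][0]=2, U row1=(0, 1, 4)
  row2 ← row2 − (1)·row0  ⇒  L[2][0]=1, U row2=(0, 3, 4)

L[1][0] = 2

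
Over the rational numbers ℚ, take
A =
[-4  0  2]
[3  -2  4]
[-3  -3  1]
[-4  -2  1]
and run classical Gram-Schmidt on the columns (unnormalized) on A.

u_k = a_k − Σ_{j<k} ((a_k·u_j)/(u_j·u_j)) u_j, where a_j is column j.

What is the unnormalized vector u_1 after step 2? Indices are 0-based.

Step 1: u_0 = a_0 = (-4, 3, -3, -4).
Step 2: u_1 = a_1 − (11/50)·u_0 = (22/25, -133/50, -117/50, -28/25).

u_1 = (22/25, -133/50, -117/50, -28/25)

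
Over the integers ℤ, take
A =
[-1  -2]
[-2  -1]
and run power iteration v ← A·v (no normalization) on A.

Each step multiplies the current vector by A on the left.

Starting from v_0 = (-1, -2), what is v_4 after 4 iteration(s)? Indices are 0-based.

v_0 = (-1, -2).
v_1 = A·v_0 = (5, 4).
v_2 = A·v_1 = (-13, -14).
v_3 = A·v_2 = (41, 40).
v_4 = A·v_3 = (-121, -122).

v_4 = (-121, -122)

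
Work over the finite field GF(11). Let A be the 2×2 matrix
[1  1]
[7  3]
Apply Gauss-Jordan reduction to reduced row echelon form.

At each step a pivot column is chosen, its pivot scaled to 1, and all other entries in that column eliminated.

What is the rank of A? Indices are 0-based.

step 1: normalize row 0 (÷1) = (1, 1)
  row 1: subtract 7×row0 = (0, 7)
step 2: normalize row 1 (÷7) = (0, 1)
  row 0: subtract 1×row1 = (1, 0)

rank = 2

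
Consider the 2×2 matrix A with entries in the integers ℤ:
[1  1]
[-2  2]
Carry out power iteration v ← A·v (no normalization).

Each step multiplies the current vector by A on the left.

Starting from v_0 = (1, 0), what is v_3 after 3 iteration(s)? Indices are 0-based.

v_0 = (1, 0).
v_1 = A·v_0 = (1, -2).
v_2 = A·v_1 = (-1, -6).
v_3 = A·v_2 = (-7, -10).

v_3 = (-7, -10)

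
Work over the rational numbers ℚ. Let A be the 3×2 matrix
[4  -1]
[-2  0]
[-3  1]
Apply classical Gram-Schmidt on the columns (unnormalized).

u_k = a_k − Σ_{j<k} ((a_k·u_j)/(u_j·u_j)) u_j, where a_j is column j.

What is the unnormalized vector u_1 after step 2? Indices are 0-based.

u_1 = (-1/29, -14/29, 8/29)

Step 1: u_0 = a_0 = (4, -2, -3).
Step 2: u_1 = a_1 − (-7/29)·u_0 = (-1/29, -14/29, 8/29).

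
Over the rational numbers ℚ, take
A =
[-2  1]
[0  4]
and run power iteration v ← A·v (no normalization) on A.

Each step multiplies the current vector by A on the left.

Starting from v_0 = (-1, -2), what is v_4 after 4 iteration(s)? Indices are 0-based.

v_0 = (-1, -2).
v_1 = A·v_0 = (0, -8).
v_2 = A·v_1 = (-8, -32).
v_3 = A·v_2 = (-16, -128).
v_4 = A·v_3 = (-96, -512).

v_4 = (-96, -512)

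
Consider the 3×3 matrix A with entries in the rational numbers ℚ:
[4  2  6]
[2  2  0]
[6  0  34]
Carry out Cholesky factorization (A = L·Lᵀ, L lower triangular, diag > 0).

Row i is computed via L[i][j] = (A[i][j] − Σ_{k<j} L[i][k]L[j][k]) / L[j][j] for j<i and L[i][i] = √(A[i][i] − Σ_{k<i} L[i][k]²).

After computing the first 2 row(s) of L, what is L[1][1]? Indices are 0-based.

L[1][1] = 1

Step 1: L[0][0] = √(4) = 2.
  L[1][0] = (2) / L[0][0] = 1.
Step 2: L[1][1] = √(1) = 1.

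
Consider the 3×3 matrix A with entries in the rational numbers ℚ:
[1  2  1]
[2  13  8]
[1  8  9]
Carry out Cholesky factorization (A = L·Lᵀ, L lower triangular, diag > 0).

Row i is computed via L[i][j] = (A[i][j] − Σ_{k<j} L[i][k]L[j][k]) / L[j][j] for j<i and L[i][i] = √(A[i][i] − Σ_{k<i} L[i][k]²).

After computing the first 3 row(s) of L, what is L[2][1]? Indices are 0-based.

L[2][1] = 2

Step 1: L[0][0] = √(1) = 1.
  L[1][0] = (2) / L[0][0] = 2.
Step 2: L[1][1] = √(9) = 3.
  L[2][0] = (1) / L[0][0] = 1.
  L[2][1] = (6) / L[1][1] = 2.
Step 3: L[2][2] = √(4) = 2.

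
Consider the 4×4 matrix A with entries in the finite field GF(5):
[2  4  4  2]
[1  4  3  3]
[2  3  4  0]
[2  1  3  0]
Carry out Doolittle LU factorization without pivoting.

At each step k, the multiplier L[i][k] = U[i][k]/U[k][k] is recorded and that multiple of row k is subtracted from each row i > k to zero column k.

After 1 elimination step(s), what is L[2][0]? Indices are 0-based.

L[2][0] = 1

[col 0] pivot 2
  R1 -= 3*R0 → (0, 2, 1, 2)  (L[1][0] := 3)
  R2 -= 1*R0 → (0, 4, 0, 3)  (L[2][0] := 1)
  R3 -= 1*R0 → (0, 2, 4, 3)  (L[3][0] := 1)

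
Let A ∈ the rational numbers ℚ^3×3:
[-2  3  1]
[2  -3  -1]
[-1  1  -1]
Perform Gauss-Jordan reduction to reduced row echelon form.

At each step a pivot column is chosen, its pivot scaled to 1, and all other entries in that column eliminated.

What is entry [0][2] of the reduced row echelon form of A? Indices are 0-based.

M[0][2] = 4

step 1: normalize row 0 (÷-2) = (1, -3/2, -1/2)
  row 1: subtract 2×row0 = (0, 0, 0)
  row 2: subtract -1×row0 = (0, -1/2, -3/2)
step 2: exchange rows 1,2
step 2: normalize row 1 (÷-1/2) = (0, 1, 3)
  row 0: subtract -3/2×row1 = (1, 0, 4)
skip col 2 (zero from row 2)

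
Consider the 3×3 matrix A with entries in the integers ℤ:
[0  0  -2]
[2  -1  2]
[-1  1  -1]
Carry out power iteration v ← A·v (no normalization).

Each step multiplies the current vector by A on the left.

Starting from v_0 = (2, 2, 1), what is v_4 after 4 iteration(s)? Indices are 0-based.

v_0 = (2, 2, 1).
v_1 = A·v_0 = (-2, 4, -1).
v_2 = A·v_1 = (2, -10, 7).
v_3 = A·v_2 = (-14, 28, -19).
v_4 = A·v_3 = (38, -94, 61).

v_4 = (38, -94, 61)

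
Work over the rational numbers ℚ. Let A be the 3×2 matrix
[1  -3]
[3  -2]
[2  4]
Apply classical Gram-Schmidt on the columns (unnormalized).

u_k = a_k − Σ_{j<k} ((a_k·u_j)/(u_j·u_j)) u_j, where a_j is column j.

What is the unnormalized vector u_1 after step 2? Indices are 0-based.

Step 1: u_0 = a_0 = (1, 3, 2).
Step 2: u_1 = a_1 − (-1/14)·u_0 = (-41/14, -25/14, 29/7).

u_1 = (-41/14, -25/14, 29/7)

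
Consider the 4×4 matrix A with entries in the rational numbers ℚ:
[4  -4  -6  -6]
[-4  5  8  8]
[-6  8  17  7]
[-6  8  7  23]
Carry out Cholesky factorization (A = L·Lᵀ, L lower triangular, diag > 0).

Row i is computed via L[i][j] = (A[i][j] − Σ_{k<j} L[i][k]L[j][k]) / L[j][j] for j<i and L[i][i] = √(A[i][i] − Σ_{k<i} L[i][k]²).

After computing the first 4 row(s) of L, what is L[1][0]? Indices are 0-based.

Step 1: L[0][0] = √(4) = 2.
  L[1][0] = (-4) / L[0][0] = -2.
Step 2: L[1][1] = √(1) = 1.
  L[2][0] = (-6) / L[0][0] = -3.
  L[2][1] = (2) / L[1][1] = 2.
Step 3: L[2][2] = √(4) = 2.
  L[3][0] = (-6) / L[0][0] = -3.
  L[3][1] = (2) / L[1][1] = 2.
  L[3][2] = (-6) / L[2][2] = -3.
Step 4: L[3][3] = √(1) = 1.

L[1][0] = -2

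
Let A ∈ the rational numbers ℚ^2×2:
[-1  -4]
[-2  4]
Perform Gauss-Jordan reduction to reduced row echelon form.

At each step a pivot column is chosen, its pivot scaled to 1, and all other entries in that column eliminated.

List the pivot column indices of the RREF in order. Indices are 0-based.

pivot columns: 0, 1

[1] R0 /= -1  ⇒  (1, 4)
     R1 -= -2·R0  ⇒  (0, 12)
[2] R1 /= 12  ⇒  (0, 1)
     R0 -= 4·R1  ⇒  (1, 0)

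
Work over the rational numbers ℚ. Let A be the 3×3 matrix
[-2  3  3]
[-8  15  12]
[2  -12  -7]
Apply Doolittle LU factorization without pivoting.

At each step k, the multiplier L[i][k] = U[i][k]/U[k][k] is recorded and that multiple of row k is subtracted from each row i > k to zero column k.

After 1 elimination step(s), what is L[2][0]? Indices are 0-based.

Step 1: pivot at (0,0) is -2.
  row1 ← row1 − (4)·row0  ⇒  L[1][0]=4, U row1=(0, 3, 0)
  row2 ← row2 − (-1)·row0  ⇒  L[2][0]=-1, U row2=(0, -9, -4)

L[2][0] = -1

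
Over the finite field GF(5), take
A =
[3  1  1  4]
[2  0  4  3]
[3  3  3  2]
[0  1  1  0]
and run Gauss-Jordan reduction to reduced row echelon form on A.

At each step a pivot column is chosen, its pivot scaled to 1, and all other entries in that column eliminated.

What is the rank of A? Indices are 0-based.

[1] R0 /= 3  ⇒  (1, 2, 2, 3)
     R1 -= 2·R0  ⇒  (0, 1, 0, 2)
     R2 -= 3·R0  ⇒  (0, 2, 2, 3)
[2] R1 /= 1  ⇒  (0, 1, 0, 2)
     R0 -= 2·R1  ⇒  (1, 0, 2, 4)
     R2 -= 2·R1  ⇒  (0, 0, 2, 4)
     R3 -= 1·R1  ⇒  (0, 0, 1, 3)
[3] R2 /= 2  ⇒  (0, 0, 1, 2)
     R0 -= 2·R2  ⇒  (1, 0, 0, 0)
     R3 -= 1·R2  ⇒  (0, 0, 0, 1)
[4] R3 /= 1  ⇒  (0, 0, 0, 1)
     R1 -= 2·R3  ⇒  (0, 1, 0, 0)
     R2 -= 2·R3  ⇒  (0, 0, 1, 0)

rank = 4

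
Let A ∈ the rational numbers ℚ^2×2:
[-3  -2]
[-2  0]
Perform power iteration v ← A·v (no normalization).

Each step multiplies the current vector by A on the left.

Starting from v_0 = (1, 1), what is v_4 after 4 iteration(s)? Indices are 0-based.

v_4 = (307, 154)

v_0 = (1, 1).
v_1 = A·v_0 = (-5, -2).
v_2 = A·v_1 = (19, 10).
v_3 = A·v_2 = (-77, -38).
v_4 = A·v_3 = (307, 154).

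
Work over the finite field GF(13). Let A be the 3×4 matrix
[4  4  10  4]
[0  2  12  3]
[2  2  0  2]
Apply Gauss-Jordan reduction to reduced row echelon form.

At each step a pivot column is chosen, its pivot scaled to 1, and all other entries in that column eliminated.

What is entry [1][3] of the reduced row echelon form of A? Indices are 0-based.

step 1: normalize row 0 (÷4) = (1, 1, 9, 1)
  row 2: subtract 2×row0 = (0, 0, 8, 0)
step 2: normalize row 1 (÷2) = (0, 1, 6, 8)
  row 0: subtract 1×row1 = (1, 0, 3, 6)
step 3: normalize row 2 (÷8) = (0, 0, 1, 0)
  row 0: subtract 3×row2 = (1, 0, 0, 6)
  row 1: subtract 6×row2 = (0, 1, 0, 8)

M[1][3] = 8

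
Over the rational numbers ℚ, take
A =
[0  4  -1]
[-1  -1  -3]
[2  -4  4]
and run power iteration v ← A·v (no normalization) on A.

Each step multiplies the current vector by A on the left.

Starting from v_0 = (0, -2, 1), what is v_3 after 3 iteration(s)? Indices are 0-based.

v_3 = (-138, -60, 208)

v_0 = (0, -2, 1).
v_1 = A·v_0 = (-9, -1, 12).
v_2 = A·v_1 = (-16, -26, 34).
v_3 = A·v_2 = (-138, -60, 208).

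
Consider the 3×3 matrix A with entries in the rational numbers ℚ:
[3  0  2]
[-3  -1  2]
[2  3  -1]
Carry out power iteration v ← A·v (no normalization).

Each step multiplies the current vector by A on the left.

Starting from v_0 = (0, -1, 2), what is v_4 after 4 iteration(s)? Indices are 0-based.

v_4 = (-24, -473, 460)

v_0 = (0, -1, 2).
v_1 = A·v_0 = (4, 5, -5).
v_2 = A·v_1 = (2, -27, 28).
v_3 = A·v_2 = (62, 77, -105).
v_4 = A·v_3 = (-24, -473, 460).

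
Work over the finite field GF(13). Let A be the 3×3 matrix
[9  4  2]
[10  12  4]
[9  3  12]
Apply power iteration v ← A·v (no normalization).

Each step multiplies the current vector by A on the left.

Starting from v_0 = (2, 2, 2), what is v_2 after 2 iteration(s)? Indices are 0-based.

v_0 = (2, 2, 2).
v_1 = A·v_0 = (4, 0, 9).
v_2 = A·v_1 = (2, 11, 1).

v_2 = (2, 11, 1)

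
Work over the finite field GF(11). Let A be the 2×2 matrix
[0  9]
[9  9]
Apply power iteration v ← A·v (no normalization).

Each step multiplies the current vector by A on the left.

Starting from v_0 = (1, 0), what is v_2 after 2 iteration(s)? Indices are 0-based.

v_2 = (4, 4)

v_0 = (1, 0).
v_1 = A·v_0 = (0, 9).
v_2 = A·v_1 = (4, 4).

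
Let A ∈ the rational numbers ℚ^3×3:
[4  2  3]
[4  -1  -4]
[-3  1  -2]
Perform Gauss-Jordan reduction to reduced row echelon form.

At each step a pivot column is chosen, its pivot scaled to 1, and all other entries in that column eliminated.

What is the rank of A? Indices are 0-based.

[1] R0 /= 4  ⇒  (1, 1/2, 3/4)
     R1 -= 4·R0  ⇒  (0, -3, -7)
     R2 -= -3·R0  ⇒  (0, 5/2, 1/4)
[2] R1 /= -3  ⇒  (0, 1, 7/3)
     R0 -= 1/2·R1  ⇒  (1, 0, -5/12)
     R2 -= 5/2·R1  ⇒  (0, 0, -67/12)
[3] R2 /= -67/12  ⇒  (0, 0, 1)
     R0 -= -5/12·R2  ⇒  (1, 0, 0)
     R1 -= 7/3·R2  ⇒  (0, 1, 0)

rank = 3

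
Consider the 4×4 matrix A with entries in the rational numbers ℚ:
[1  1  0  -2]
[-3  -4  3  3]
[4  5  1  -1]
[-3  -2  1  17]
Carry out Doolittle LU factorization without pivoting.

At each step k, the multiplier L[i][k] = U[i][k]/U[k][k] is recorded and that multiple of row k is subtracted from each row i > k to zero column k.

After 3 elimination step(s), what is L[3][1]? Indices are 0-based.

[col 0] pivot 1
  R1 -= -3*R0 → (0, -1, 3, -3)  (L[1][0] := -3)
  R2 -= 4*R0 → (0, 1, 1, 7)  (L[2][0] := 4)
  R3 -= -3*R0 → (0, 1, 1, 11)  (L[3][0] := -3)
[col 1] pivot -1
  R2 -= -1*R1 → (0, 0, 4, 4)  (L[2][1] := -1)
  R3 -= -1*R1 → (0, 0, 4, 8)  (L[3][1] := -1)
[col 2] pivot 4
  R3 -= 1*R2 → (0, 0, 0, 4)  (L[3][2] := 1)

L[3][1] = -1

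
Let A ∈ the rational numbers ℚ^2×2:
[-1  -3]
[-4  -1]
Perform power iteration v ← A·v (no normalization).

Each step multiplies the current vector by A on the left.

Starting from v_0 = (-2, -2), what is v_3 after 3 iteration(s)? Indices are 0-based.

v_0 = (-2, -2).
v_1 = A·v_0 = (8, 10).
v_2 = A·v_1 = (-38, -42).
v_3 = A·v_2 = (164, 194).

v_3 = (164, 194)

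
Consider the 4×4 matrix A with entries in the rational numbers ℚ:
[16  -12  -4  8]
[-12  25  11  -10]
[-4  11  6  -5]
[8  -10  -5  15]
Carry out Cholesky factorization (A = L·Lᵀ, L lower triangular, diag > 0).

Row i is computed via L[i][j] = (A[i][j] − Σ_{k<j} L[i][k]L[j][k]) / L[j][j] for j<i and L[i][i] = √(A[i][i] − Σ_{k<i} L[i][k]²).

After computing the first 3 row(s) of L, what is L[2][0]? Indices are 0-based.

Step 1: L[0][0] = √(16) = 4.
  L[1][0] = (-12) / L[0][0] = -3.
Step 2: L[1][1] = √(16) = 4.
  L[2][0] = (-4) / L[0][0] = -1.
  L[2][1] = (8) / L[1][1] = 2.
Step 3: L[2][2] = √(1) = 1.

L[2][0] = -1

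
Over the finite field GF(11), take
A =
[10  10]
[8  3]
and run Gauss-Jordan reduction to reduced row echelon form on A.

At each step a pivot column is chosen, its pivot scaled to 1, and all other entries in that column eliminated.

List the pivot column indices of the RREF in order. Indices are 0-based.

step 1: normalize row 0 (÷10) = (1, 1)
  row 1: subtract 8×row0 = (0, 6)
step 2: normalize row 1 (÷6) = (0, 1)
  row 0: subtract 1×row1 = (1, 0)

pivot columns: 0, 1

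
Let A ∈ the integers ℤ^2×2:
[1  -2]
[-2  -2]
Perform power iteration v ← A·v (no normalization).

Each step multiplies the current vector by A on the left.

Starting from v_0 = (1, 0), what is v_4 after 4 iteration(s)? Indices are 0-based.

v_0 = (1, 0).
v_1 = A·v_0 = (1, -2).
v_2 = A·v_1 = (5, 2).
v_3 = A·v_2 = (1, -14).
v_4 = A·v_3 = (29, 26).

v_4 = (29, 26)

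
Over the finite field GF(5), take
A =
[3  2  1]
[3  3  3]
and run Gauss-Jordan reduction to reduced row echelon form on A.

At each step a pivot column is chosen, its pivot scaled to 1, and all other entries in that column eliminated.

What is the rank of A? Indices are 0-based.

rank = 2

step 1: normalize row 0 (÷3) = (1, 4, 2)
  row 1: subtract 3×row0 = (0, 1, 2)
step 2: normalize row 1 (÷1) = (0, 1, 2)
  row 0: subtract 4×row1 = (1, 0, 4)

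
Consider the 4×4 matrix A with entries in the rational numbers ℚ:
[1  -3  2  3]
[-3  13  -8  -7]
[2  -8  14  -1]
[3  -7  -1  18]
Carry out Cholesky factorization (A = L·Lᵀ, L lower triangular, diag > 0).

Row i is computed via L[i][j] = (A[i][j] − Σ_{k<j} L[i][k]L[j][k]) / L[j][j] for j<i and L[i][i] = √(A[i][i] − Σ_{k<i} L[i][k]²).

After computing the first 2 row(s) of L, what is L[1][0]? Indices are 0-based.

L[1][0] = -3

Step 1: L[0][0] = √(1) = 1.
  L[1][0] = (-3) / L[0][0] = -3.
Step 2: L[1][1] = √(4) = 2.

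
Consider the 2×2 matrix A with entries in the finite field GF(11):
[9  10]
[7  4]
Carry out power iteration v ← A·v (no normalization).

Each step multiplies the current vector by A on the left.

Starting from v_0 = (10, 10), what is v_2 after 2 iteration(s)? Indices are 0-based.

v_0 = (10, 10).
v_1 = A·v_0 = (3, 0).
v_2 = A·v_1 = (5, 10).

v_2 = (5, 10)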